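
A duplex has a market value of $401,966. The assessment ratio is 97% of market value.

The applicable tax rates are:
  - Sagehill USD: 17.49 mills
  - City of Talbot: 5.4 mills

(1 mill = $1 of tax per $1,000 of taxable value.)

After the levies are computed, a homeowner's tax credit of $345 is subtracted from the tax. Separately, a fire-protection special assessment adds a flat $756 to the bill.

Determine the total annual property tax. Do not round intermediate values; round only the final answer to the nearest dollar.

$9,336

Assessed value = $401,966 × 0.97 = $389,907.02
Sagehill USD: $389,907.02 × 0.01749 = $6,819.4737798
City of Talbot: $389,907.02 × 0.0054 = $2,105.497908
Levies subtotal = $8,924.9716878
After credit = $8,924.9716878 − $345 = $8,579.9716878
Total = $8,579.9716878 + $756 = $9,335.9716878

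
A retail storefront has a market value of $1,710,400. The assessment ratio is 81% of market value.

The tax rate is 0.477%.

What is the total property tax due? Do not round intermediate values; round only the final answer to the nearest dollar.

Assessed value = $1,710,400 × 0.81 = $1,385,424
Tax = $1,385,424 × 0.00477 = $6,608.47248

$6,608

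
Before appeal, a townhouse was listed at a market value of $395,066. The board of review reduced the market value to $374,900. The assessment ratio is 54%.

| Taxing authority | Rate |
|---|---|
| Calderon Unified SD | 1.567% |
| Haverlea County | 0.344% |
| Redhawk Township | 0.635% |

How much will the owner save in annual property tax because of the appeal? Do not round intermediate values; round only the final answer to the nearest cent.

$277.25

Old assessed value = $395,066 × 0.54 = $213,335.64
New assessed value = $374,900 × 0.54 = $202,446
Combined rate = 0.01567 + 0.00344 + 0.00635 = 0.02546
Old tax = $213,335.64 × 0.02546 = $5,431.5253944
New tax = $202,446 × 0.02546 = $5,154.27516
Reduction = $5,431.5253944 − $5,154.27516 = $277.2502344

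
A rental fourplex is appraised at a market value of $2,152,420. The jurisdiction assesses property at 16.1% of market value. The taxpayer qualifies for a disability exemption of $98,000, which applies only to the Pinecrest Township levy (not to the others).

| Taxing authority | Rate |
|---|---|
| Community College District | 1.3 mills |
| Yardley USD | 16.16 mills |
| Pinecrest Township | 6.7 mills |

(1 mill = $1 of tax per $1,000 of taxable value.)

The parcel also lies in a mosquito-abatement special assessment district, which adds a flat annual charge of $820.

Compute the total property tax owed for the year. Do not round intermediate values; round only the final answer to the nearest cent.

$8,535.80

Assessed value = $2,152,420 × 0.161 = $346,539.62
Community College District: $346,539.62 × 0.0013 = $450.501506
Yardley USD: $346,539.62 × 0.01616 = $5,600.0802592
Pinecrest Township: ($346,539.62 − $98,000) × 0.0067 = $248,539.62 × 0.0067 = $1,665.215454
Levies subtotal = $7,715.7972192
Total = $7,715.7972192 + $820 = $8,535.7972192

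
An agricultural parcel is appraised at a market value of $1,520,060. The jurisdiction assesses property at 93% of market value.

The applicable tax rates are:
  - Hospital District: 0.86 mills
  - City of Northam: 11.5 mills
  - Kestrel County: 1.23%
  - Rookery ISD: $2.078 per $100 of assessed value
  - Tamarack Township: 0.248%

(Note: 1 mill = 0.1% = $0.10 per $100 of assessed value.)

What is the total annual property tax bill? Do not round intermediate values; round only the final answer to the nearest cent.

Assessed value = $1,520,060 × 0.93 = $1,413,655.8
Hospital District: $1,413,655.8 × 0.00086 = $1,215.743988
City of Northam: $1,413,655.8 × 0.0115 = $16,257.0417
Kestrel County: $1,413,655.8 × 0.0123 = $17,387.96634
Rookery ISD: $1,413,655.8 × 0.02078 = $29,375.767524
Tamarack Township: $1,413,655.8 × 0.00248 = $3,505.866384
Total = $67,742.385936

$67,742.39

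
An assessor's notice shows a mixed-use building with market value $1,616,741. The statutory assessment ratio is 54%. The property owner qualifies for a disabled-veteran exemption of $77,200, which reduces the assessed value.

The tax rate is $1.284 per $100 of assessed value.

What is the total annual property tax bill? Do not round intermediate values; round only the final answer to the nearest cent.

$10,218.59

Assessed value = $1,616,741 × 0.54 = $873,040.14
Taxable value = $873,040.14 − $77,200 = $795,840.14
Tax = $795,840.14 × 0.01284 = $10,218.5873976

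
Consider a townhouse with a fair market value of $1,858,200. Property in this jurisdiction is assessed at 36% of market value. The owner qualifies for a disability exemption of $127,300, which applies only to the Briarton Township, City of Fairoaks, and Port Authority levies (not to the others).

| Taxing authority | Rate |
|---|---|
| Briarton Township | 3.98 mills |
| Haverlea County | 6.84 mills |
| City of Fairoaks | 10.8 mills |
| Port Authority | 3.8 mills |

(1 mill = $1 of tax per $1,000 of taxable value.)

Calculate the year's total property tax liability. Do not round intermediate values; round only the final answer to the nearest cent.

$14,639.53

Assessed value = $1,858,200 × 0.36 = $668,952
Briarton Township: ($668,952 − $127,300) × 0.00398 = $541,652 × 0.00398 = $2,155.77496
Haverlea County: $668,952 × 0.00684 = $4,575.63168
City of Fairoaks: ($668,952 − $127,300) × 0.0108 = $541,652 × 0.0108 = $5,849.8416
Port Authority: ($668,952 − $127,300) × 0.0038 = $541,652 × 0.0038 = $2,058.2776
Total = $14,639.52584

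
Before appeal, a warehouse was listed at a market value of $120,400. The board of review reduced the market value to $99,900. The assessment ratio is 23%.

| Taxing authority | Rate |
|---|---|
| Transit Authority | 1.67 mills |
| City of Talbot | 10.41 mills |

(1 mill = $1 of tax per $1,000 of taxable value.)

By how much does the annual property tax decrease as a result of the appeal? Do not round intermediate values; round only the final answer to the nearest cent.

Old assessed value = $120,400 × 0.23 = $27,692
New assessed value = $99,900 × 0.23 = $22,977
Combined rate = 0.00167 + 0.01041 = 0.01208
Old tax = $27,692 × 0.01208 = $334.51936
New tax = $22,977 × 0.01208 = $277.56216
Reduction = $334.51936 − $277.56216 = $56.9572

$56.96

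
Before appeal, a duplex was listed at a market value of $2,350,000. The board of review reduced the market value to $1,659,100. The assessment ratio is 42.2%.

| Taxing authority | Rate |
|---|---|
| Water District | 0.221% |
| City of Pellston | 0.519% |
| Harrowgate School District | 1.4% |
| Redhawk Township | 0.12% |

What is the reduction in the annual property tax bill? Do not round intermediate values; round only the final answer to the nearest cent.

$6,589.25

Old assessed value = $2,350,000 × 0.422 = $991,700
New assessed value = $1,659,100 × 0.422 = $700,140.2
Combined rate = 0.00221 + 0.00519 + 0.014 + 0.0012 = 0.0226
Old tax = $991,700 × 0.0226 = $22,412.42
New tax = $700,140.2 × 0.0226 = $15,823.16852
Reduction = $22,412.42 − $15,823.16852 = $6,589.25148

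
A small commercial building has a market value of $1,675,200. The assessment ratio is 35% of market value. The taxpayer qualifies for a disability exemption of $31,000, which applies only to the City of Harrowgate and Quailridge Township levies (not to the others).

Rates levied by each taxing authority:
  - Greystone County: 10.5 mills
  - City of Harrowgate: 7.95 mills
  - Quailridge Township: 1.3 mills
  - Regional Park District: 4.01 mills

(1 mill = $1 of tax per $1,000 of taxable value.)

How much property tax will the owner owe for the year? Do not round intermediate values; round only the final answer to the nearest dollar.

$13,644

Assessed value = $1,675,200 × 0.35 = $586,320
Greystone County: $586,320 × 0.0105 = $6,156.36
City of Harrowgate: ($586,320 − $31,000) × 0.00795 = $555,320 × 0.00795 = $4,414.794
Quailridge Township: ($586,320 − $31,000) × 0.0013 = $555,320 × 0.0013 = $721.916
Regional Park District: $586,320 × 0.00401 = $2,351.1432
Total = $13,644.2132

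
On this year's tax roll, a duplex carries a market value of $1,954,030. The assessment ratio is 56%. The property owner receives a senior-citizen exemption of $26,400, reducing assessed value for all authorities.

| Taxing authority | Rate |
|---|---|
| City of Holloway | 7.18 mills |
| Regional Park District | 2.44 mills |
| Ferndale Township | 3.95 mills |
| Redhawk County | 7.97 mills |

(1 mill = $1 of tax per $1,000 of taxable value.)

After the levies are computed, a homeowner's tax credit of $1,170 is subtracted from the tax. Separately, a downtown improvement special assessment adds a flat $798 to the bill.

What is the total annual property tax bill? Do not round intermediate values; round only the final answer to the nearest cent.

Assessed value = $1,954,030 × 0.56 = $1,094,256.8
Taxable value = $1,094,256.8 − $26,400 = $1,067,856.8
City of Holloway: $1,067,856.8 × 0.00718 = $7,667.211824
Regional Park District: $1,067,856.8 × 0.00244 = $2,605.570592
Ferndale Township: $1,067,856.8 × 0.00395 = $4,218.03436
Redhawk County: $1,067,856.8 × 0.00797 = $8,510.818696
Levies subtotal = $23,001.635472
After credit = $23,001.635472 − $1,170 = $21,831.635472
Total = $21,831.635472 + $798 = $22,629.635472

$22,629.64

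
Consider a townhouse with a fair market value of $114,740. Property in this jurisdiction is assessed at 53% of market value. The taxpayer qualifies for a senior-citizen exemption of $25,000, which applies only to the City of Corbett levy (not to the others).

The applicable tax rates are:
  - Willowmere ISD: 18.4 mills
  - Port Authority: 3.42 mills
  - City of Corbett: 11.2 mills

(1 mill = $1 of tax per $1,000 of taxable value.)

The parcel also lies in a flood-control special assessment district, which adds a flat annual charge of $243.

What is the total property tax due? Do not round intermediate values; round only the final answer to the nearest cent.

$1,971.02

Assessed value = $114,740 × 0.53 = $60,812.2
Willowmere ISD: $60,812.2 × 0.0184 = $1,118.94448
Port Authority: $60,812.2 × 0.00342 = $207.977724
City of Corbett: ($60,812.2 − $25,000) × 0.0112 = $35,812.2 × 0.0112 = $401.09664
Levies subtotal = $1,728.018844
Total = $1,728.018844 + $243 = $1,971.018844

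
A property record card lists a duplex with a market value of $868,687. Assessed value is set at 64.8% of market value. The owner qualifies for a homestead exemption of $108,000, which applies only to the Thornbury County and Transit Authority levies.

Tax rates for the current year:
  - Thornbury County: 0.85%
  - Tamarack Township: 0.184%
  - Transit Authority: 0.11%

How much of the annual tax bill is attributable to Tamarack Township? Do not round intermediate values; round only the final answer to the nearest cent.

$1,035.75

Assessed value = $868,687 × 0.648 = $562,909.176
Tamarack Township taxable value = $562,909.176 (exemption does not apply)
Tamarack Township levy = $562,909.176 × 0.00184 = $1,035.75288384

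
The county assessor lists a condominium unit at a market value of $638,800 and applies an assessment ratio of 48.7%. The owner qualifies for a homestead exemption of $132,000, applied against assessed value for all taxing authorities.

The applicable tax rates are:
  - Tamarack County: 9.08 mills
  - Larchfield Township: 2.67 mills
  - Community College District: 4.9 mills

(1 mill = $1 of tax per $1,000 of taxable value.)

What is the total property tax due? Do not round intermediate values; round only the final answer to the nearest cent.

$2,981.94

Assessed value = $638,800 × 0.487 = $311,095.6
Taxable value = $311,095.6 − $132,000 = $179,095.6
Tamarack County: $179,095.6 × 0.00908 = $1,626.188048
Larchfield Township: $179,095.6 × 0.00267 = $478.185252
Community College District: $179,095.6 × 0.0049 = $877.56844
Total = $1,626.188048 + $478.185252 + $877.56844 = $2,981.94174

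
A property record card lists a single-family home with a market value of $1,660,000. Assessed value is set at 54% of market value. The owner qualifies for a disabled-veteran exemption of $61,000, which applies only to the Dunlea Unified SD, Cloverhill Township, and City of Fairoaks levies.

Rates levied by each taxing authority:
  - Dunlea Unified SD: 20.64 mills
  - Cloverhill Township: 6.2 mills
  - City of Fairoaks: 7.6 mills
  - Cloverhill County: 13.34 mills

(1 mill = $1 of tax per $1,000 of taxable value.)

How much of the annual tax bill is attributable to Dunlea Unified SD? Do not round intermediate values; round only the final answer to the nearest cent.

$17,242.66

Assessed value = $1,660,000 × 0.54 = $896,400
Dunlea Unified SD taxable value = $896,400 − $61,000 = $835,400
Dunlea Unified SD levy = $835,400 × 0.02064 = $17,242.656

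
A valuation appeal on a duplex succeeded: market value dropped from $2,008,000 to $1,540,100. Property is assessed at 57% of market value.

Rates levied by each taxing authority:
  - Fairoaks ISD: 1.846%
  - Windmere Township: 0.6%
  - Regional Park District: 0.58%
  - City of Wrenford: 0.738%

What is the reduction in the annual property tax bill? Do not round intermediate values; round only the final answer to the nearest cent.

$10,038.70

Old assessed value = $2,008,000 × 0.57 = $1,144,560
New assessed value = $1,540,100 × 0.57 = $877,857
Combined rate = 0.01846 + 0.006 + 0.0058 + 0.00738 = 0.03764
Old tax = $1,144,560 × 0.03764 = $43,081.2384
New tax = $877,857 × 0.03764 = $33,042.53748
Reduction = $43,081.2384 − $33,042.53748 = $10,038.70092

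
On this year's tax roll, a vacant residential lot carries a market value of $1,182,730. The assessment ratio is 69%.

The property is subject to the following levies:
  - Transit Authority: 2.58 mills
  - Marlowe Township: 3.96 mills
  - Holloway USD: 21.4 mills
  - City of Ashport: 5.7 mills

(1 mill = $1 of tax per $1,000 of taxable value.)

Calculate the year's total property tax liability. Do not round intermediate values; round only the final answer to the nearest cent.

Assessed value = $1,182,730 × 0.69 = $816,083.7
Transit Authority: $816,083.7 × 0.00258 = $2,105.495946
Marlowe Township: $816,083.7 × 0.00396 = $3,231.691452
Holloway USD: $816,083.7 × 0.0214 = $17,464.19118
City of Ashport: $816,083.7 × 0.0057 = $4,651.67709
Total = $2,105.495946 + $3,231.691452 + $17,464.19118 + $4,651.67709 = $27,453.055668

$27,453.06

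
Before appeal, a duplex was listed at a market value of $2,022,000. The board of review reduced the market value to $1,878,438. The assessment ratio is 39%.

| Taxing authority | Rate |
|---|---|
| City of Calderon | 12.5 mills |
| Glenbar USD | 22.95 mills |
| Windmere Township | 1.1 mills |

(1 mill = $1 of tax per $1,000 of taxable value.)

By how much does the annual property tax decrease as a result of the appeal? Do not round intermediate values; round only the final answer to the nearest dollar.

$2,046

Old assessed value = $2,022,000 × 0.39 = $788,580
New assessed value = $1,878,438 × 0.39 = $732,590.82
Combined rate = 0.0125 + 0.02295 + 0.0011 = 0.03655
Old tax = $788,580 × 0.03655 = $28,822.599
New tax = $732,590.82 × 0.03655 = $26,776.194471
Reduction = $28,822.599 − $26,776.194471 = $2,046.404529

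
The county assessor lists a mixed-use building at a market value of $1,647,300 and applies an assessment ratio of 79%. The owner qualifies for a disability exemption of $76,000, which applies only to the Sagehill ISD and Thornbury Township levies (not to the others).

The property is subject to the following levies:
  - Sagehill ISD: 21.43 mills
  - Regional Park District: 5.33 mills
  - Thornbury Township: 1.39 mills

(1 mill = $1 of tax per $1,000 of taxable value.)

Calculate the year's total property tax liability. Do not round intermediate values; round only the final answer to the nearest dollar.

Assessed value = $1,647,300 × 0.79 = $1,301,367
Sagehill ISD: ($1,301,367 − $76,000) × 0.02143 = $1,225,367 × 0.02143 = $26,259.61481
Regional Park District: $1,301,367 × 0.00533 = $6,936.28611
Thornbury Township: ($1,301,367 − $76,000) × 0.00139 = $1,225,367 × 0.00139 = $1,703.26013
Total = $34,899.16105

$34,899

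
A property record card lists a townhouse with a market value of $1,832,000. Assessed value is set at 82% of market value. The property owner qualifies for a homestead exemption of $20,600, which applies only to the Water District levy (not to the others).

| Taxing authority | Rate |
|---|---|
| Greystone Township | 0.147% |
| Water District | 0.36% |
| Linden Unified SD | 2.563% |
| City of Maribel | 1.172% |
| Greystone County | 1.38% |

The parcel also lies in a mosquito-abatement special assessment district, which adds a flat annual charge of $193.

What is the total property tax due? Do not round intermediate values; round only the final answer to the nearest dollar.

$84,575

Assessed value = $1,832,000 × 0.82 = $1,502,240
Greystone Township: $1,502,240 × 0.00147 = $2,208.2928
Water District: ($1,502,240 − $20,600) × 0.0036 = $1,481,640 × 0.0036 = $5,333.904
Linden Unified SD: $1,502,240 × 0.02563 = $38,502.4112
City of Maribel: $1,502,240 × 0.01172 = $17,606.2528
Greystone County: $1,502,240 × 0.0138 = $20,730.912
Levies subtotal = $84,381.7728
Total = $84,381.7728 + $193 = $84,574.7728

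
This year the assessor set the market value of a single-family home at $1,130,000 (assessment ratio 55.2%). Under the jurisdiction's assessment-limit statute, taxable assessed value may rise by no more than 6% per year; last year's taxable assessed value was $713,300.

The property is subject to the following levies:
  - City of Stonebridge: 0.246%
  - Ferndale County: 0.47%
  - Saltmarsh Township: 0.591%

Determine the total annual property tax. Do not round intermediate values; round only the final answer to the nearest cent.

Uncapped assessed value = $1,130,000 × 0.552 = $623,760
Cap limit = $713,300 × 1.06 = $756,098
Taxable assessed value = min($623,760, $756,098) = $623,760 (cap does not bind)
City of Stonebridge: $623,760 × 0.00246 = $1,534.4496
Ferndale County: $623,760 × 0.0047 = $2,931.672
Saltmarsh Township: $623,760 × 0.00591 = $3,686.4216
Total = $8,152.5432

$8,152.54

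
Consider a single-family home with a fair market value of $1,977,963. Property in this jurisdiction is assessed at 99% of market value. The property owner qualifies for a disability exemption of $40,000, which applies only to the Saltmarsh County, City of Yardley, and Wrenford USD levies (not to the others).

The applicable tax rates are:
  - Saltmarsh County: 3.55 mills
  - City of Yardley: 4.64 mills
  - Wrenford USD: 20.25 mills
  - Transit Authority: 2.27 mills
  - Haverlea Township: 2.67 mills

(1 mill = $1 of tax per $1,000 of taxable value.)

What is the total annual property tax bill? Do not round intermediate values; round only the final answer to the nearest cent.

Assessed value = $1,977,963 × 0.99 = $1,958,183.37
Saltmarsh County: ($1,958,183.37 − $40,000) × 0.00355 = $1,918,183.37 × 0.00355 = $6,809.5509635
City of Yardley: ($1,958,183.37 − $40,000) × 0.00464 = $1,918,183.37 × 0.00464 = $8,900.3708368
Wrenford USD: ($1,958,183.37 − $40,000) × 0.02025 = $1,918,183.37 × 0.02025 = $38,843.2132425
Transit Authority: $1,958,183.37 × 0.00227 = $4,445.0762499
Haverlea Township: $1,958,183.37 × 0.00267 = $5,228.3495979
Total = $64,226.5608906

$64,226.56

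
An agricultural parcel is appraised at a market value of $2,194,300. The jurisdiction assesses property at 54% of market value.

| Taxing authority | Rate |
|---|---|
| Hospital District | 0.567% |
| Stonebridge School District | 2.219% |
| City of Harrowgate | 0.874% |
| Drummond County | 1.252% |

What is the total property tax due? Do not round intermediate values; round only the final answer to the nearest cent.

Assessed value = $2,194,300 × 0.54 = $1,184,922
Hospital District: $1,184,922 × 0.00567 = $6,718.50774
Stonebridge School District: $1,184,922 × 0.02219 = $26,293.41918
City of Harrowgate: $1,184,922 × 0.00874 = $10,356.21828
Drummond County: $1,184,922 × 0.01252 = $14,835.22344
Total = $6,718.50774 + $26,293.41918 + $10,356.21828 + $14,835.22344 = $58,203.36864

$58,203.37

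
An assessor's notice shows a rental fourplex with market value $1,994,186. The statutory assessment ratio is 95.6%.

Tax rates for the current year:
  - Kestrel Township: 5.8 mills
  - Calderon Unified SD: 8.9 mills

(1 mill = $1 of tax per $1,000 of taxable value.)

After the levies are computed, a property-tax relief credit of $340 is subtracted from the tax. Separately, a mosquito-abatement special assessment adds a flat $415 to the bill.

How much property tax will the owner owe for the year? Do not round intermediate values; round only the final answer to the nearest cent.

Assessed value = $1,994,186 × 0.956 = $1,906,441.816
Kestrel Township: $1,906,441.816 × 0.0058 = $11,057.3625328
Calderon Unified SD: $1,906,441.816 × 0.0089 = $16,967.3321624
Levies subtotal = $28,024.6946952
After credit = $28,024.6946952 − $340 = $27,684.6946952
Total = $27,684.6946952 + $415 = $28,099.6946952

$28,099.69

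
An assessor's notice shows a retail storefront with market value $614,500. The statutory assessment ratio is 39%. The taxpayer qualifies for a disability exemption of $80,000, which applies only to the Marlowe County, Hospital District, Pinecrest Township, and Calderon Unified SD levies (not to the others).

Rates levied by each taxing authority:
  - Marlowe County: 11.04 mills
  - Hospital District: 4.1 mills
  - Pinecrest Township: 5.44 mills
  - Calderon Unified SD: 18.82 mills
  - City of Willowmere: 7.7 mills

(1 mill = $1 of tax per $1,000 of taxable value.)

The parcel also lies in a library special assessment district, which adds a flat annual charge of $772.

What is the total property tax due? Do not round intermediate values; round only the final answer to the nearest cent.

Assessed value = $614,500 × 0.39 = $239,655
Marlowe County: ($239,655 − $80,000) × 0.01104 = $159,655 × 0.01104 = $1,762.5912
Hospital District: ($239,655 − $80,000) × 0.0041 = $159,655 × 0.0041 = $654.5855
Pinecrest Township: ($239,655 − $80,000) × 0.00544 = $159,655 × 0.00544 = $868.5232
Calderon Unified SD: ($239,655 − $80,000) × 0.01882 = $159,655 × 0.01882 = $3,004.7071
City of Willowmere: $239,655 × 0.0077 = $1,845.3435
Levies subtotal = $8,135.7505
Total = $8,135.7505 + $772 = $8,907.7505

$8,907.75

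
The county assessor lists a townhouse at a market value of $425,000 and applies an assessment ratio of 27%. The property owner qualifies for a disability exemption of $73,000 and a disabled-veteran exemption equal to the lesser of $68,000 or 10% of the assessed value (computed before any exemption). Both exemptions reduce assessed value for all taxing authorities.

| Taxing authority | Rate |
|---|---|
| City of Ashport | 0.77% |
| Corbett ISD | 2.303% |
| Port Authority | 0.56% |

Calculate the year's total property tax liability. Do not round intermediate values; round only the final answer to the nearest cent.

Assessed value = $425,000 × 0.27 = $114,750
Disabled-veteran exemption = min($68,000, 10% × $114,750) = min($68,000, $11,475) = $11,475 (percentage binds)
Taxable value = $114,750 − $73,000 − $11,475 = $30,275
City of Ashport: $30,275 × 0.0077 = $233.1175
Corbett ISD: $30,275 × 0.02303 = $697.23325
Port Authority: $30,275 × 0.0056 = $169.54
Total = $1,099.89075

$1,099.89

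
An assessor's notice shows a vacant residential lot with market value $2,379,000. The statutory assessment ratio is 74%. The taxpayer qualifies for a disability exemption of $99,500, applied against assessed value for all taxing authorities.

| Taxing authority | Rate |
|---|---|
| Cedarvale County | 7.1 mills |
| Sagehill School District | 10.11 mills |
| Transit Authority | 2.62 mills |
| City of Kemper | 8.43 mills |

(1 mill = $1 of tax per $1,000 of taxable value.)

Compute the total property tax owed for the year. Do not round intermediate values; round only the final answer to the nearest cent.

$46,938.73

Assessed value = $2,379,000 × 0.74 = $1,760,460
Taxable value = $1,760,460 − $99,500 = $1,660,960
Cedarvale County: $1,660,960 × 0.0071 = $11,792.816
Sagehill School District: $1,660,960 × 0.01011 = $16,792.3056
Transit Authority: $1,660,960 × 0.00262 = $4,351.7152
City of Kemper: $1,660,960 × 0.00843 = $14,001.8928
Total = $11,792.816 + $16,792.3056 + $4,351.7152 + $14,001.8928 = $46,938.7296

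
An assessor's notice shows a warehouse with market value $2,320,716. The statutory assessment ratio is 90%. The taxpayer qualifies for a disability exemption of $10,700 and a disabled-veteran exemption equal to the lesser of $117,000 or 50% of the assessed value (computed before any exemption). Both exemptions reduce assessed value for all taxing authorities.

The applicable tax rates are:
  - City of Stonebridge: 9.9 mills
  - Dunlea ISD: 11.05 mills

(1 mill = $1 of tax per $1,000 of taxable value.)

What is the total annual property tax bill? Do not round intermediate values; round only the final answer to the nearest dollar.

$41,082

Assessed value = $2,320,716 × 0.9 = $2,088,644.4
Disabled-veteran exemption = min($117,000, 50% × $2,088,644.4) = min($117,000, $1,044,322.2) = $117,000 (dollar cap binds)
Taxable value = $2,088,644.4 − $10,700 − $117,000 = $1,960,944.4
City of Stonebridge: $1,960,944.4 × 0.0099 = $19,413.34956
Dunlea ISD: $1,960,944.4 × 0.01105 = $21,668.43562
Total = $41,081.78518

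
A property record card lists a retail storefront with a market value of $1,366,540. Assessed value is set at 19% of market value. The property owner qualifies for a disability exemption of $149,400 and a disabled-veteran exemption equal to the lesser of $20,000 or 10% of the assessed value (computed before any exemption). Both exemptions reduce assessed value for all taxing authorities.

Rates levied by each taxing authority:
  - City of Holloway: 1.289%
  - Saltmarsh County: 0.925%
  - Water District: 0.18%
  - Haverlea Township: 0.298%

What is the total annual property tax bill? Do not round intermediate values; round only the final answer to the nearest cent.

$2,429.33

Assessed value = $1,366,540 × 0.19 = $259,642.6
Disabled-veteran exemption = min($20,000, 10% × $259,642.6) = min($20,000, $25,964.26) = $20,000 (dollar cap binds)
Taxable value = $259,642.6 − $149,400 − $20,000 = $90,242.6
City of Holloway: $90,242.6 × 0.01289 = $1,163.227114
Saltmarsh County: $90,242.6 × 0.00925 = $834.74405
Water District: $90,242.6 × 0.0018 = $162.43668
Haverlea Township: $90,242.6 × 0.00298 = $268.922948
Total = $2,429.330792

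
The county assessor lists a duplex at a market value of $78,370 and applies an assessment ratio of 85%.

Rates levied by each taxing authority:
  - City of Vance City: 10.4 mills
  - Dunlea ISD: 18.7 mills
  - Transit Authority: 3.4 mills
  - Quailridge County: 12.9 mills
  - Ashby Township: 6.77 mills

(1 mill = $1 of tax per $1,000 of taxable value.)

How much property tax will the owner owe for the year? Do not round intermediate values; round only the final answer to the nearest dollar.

Assessed value = $78,370 × 0.85 = $66,614.5
City of Vance City: $66,614.5 × 0.0104 = $692.7908
Dunlea ISD: $66,614.5 × 0.0187 = $1,245.69115
Transit Authority: $66,614.5 × 0.0034 = $226.4893
Quailridge County: $66,614.5 × 0.0129 = $859.32705
Ashby Township: $66,614.5 × 0.00677 = $450.980165
Total = $692.7908 + $1,245.69115 + $226.4893 + $859.32705 + $450.980165 = $3,475.278465

$3,475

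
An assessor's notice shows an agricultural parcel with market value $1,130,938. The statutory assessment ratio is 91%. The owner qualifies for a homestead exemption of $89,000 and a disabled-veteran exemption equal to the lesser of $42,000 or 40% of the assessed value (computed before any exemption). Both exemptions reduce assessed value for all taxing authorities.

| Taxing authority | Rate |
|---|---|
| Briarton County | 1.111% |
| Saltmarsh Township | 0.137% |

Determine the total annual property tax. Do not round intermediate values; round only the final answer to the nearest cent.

Assessed value = $1,130,938 × 0.91 = $1,029,153.58
Disabled-veteran exemption = min($42,000, 40% × $1,029,153.58) = min($42,000, $411,661.432) = $42,000 (dollar cap binds)
Taxable value = $1,029,153.58 − $89,000 − $42,000 = $898,153.58
Briarton County: $898,153.58 × 0.01111 = $9,978.4862738
Saltmarsh Township: $898,153.58 × 0.00137 = $1,230.4704046
Total = $11,208.9566784

$11,208.96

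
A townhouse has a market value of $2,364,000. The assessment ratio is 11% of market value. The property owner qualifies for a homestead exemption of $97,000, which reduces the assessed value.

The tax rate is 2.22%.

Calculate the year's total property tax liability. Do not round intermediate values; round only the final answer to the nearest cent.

Assessed value = $2,364,000 × 0.11 = $260,040
Taxable value = $260,040 − $97,000 = $163,040
Tax = $163,040 × 0.0222 = $3,619.488

$3,619.49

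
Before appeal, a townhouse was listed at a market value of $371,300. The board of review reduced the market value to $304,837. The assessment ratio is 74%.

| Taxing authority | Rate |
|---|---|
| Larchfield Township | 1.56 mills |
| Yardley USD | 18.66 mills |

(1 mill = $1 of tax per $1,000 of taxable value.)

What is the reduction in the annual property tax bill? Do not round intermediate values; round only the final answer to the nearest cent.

$994.47

Old assessed value = $371,300 × 0.74 = $274,762
New assessed value = $304,837 × 0.74 = $225,579.38
Combined rate = 0.00156 + 0.01866 = 0.02022
Old tax = $274,762 × 0.02022 = $5,555.68764
New tax = $225,579.38 × 0.02022 = $4,561.2150636
Reduction = $5,555.68764 − $4,561.2150636 = $994.4725764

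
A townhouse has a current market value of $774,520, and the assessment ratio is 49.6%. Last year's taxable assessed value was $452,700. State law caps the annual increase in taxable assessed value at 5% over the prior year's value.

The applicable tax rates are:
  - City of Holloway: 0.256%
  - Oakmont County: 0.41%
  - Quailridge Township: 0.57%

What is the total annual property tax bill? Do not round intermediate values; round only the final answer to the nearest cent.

Uncapped assessed value = $774,520 × 0.496 = $384,161.92
Cap limit = $452,700 × 1.05 = $475,335
Taxable assessed value = min($384,161.92, $475,335) = $384,161.92 (cap does not bind)
City of Holloway: $384,161.92 × 0.00256 = $983.4545152
Oakmont County: $384,161.92 × 0.0041 = $1,575.063872
Quailridge Township: $384,161.92 × 0.0057 = $2,189.722944
Total = $4,748.2413312

$4,748.24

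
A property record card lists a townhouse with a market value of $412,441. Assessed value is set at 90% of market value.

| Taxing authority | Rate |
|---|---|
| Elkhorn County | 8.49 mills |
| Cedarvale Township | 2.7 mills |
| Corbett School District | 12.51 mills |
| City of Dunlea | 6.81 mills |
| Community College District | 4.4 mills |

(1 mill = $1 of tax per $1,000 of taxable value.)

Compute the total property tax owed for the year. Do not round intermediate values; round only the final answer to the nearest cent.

$12,958.48

Assessed value = $412,441 × 0.9 = $371,196.9
Elkhorn County: $371,196.9 × 0.00849 = $3,151.461681
Cedarvale Township: $371,196.9 × 0.0027 = $1,002.23163
Corbett School District: $371,196.9 × 0.01251 = $4,643.673219
City of Dunlea: $371,196.9 × 0.00681 = $2,527.850889
Community College District: $371,196.9 × 0.0044 = $1,633.26636
Total = $3,151.461681 + $1,002.23163 + $4,643.673219 + $2,527.850889 + $1,633.26636 = $12,958.483779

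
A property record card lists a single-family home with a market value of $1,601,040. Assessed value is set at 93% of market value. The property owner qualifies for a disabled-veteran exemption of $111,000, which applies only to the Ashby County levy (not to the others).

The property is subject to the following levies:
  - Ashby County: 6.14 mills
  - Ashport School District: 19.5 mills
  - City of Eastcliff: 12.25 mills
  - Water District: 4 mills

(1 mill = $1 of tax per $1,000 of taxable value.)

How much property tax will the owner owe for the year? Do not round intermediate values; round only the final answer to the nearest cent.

Assessed value = $1,601,040 × 0.93 = $1,488,967.2
Ashby County: ($1,488,967.2 − $111,000) × 0.00614 = $1,377,967.2 × 0.00614 = $8,460.718608
Ashport School District: $1,488,967.2 × 0.0195 = $29,034.8604
City of Eastcliff: $1,488,967.2 × 0.01225 = $18,239.8482
Water District: $1,488,967.2 × 0.004 = $5,955.8688
Total = $61,691.296008

$61,691.30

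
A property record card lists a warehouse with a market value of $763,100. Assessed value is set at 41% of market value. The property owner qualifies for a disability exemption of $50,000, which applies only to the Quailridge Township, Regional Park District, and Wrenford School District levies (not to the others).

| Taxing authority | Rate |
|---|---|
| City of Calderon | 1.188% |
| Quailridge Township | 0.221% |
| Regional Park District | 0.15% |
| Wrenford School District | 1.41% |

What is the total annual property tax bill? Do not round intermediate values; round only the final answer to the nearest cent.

Assessed value = $763,100 × 0.41 = $312,871
City of Calderon: $312,871 × 0.01188 = $3,716.90748
Quailridge Township: ($312,871 − $50,000) × 0.00221 = $262,871 × 0.00221 = $580.94491
Regional Park District: ($312,871 − $50,000) × 0.0015 = $262,871 × 0.0015 = $394.3065
Wrenford School District: ($312,871 − $50,000) × 0.0141 = $262,871 × 0.0141 = $3,706.4811
Total = $8,398.63999

$8,398.64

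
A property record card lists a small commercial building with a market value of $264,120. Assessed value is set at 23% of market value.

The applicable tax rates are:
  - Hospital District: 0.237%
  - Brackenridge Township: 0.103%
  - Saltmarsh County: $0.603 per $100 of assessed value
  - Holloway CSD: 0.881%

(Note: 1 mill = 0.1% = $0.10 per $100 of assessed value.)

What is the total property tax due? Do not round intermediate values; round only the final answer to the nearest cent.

$1,108.04

Assessed value = $264,120 × 0.23 = $60,747.6
Hospital District: $60,747.6 × 0.00237 = $143.971812
Brackenridge Township: $60,747.6 × 0.00103 = $62.570028
Saltmarsh County: $60,747.6 × 0.00603 = $366.308028
Holloway CSD: $60,747.6 × 0.00881 = $535.186356
Total = $1,108.036224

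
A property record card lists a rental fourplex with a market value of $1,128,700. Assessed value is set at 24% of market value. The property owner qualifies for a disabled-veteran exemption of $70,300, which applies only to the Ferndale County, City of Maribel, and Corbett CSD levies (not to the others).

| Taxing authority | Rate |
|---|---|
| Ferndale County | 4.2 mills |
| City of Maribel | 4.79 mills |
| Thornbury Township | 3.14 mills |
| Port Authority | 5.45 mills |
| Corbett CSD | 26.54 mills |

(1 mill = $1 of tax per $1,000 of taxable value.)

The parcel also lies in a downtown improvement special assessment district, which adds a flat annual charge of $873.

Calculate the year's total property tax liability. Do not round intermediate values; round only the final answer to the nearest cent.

$10,326.82

Assessed value = $1,128,700 × 0.24 = $270,888
Ferndale County: ($270,888 − $70,300) × 0.0042 = $200,588 × 0.0042 = $842.4696
City of Maribel: ($270,888 − $70,300) × 0.00479 = $200,588 × 0.00479 = $960.81652
Thornbury Township: $270,888 × 0.00314 = $850.58832
Port Authority: $270,888 × 0.00545 = $1,476.3396
Corbett CSD: ($270,888 − $70,300) × 0.02654 = $200,588 × 0.02654 = $5,323.60552
Levies subtotal = $9,453.81956
Total = $9,453.81956 + $873 = $10,326.81956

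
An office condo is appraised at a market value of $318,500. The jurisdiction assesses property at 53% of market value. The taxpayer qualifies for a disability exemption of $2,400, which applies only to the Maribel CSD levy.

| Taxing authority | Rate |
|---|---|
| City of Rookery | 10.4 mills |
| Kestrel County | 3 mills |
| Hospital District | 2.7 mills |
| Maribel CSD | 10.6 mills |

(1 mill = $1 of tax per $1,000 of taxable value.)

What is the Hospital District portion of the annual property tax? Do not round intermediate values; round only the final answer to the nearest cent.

$455.77

Assessed value = $318,500 × 0.53 = $168,805
Hospital District taxable value = $168,805 (exemption does not apply)
Hospital District levy = $168,805 × 0.0027 = $455.7735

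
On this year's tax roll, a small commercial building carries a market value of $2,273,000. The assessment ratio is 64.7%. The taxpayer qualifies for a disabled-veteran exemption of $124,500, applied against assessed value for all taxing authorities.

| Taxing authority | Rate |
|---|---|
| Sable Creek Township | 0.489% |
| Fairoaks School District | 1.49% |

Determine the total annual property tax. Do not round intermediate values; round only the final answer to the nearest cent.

$26,639.93

Assessed value = $2,273,000 × 0.647 = $1,470,631
Taxable value = $1,470,631 − $124,500 = $1,346,131
Sable Creek Township: $1,346,131 × 0.00489 = $6,582.58059
Fairoaks School District: $1,346,131 × 0.0149 = $20,057.3519
Total = $6,582.58059 + $20,057.3519 = $26,639.93249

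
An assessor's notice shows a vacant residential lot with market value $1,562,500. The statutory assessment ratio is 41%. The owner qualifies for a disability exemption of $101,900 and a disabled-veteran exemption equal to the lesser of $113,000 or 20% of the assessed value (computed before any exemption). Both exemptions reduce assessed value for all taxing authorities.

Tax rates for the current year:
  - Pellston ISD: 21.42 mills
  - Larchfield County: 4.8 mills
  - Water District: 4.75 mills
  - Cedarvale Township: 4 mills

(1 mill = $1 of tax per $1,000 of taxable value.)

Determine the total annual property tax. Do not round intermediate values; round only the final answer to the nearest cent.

Assessed value = $1,562,500 × 0.41 = $640,625
Disabled-veteran exemption = min($113,000, 20% × $640,625) = min($113,000, $128,125) = $113,000 (dollar cap binds)
Taxable value = $640,625 − $101,900 − $113,000 = $425,725
Pellston ISD: $425,725 × 0.02142 = $9,119.0295
Larchfield County: $425,725 × 0.0048 = $2,043.48
Water District: $425,725 × 0.00475 = $2,022.19375
Cedarvale Township: $425,725 × 0.004 = $1,702.9
Total = $14,887.60325

$14,887.60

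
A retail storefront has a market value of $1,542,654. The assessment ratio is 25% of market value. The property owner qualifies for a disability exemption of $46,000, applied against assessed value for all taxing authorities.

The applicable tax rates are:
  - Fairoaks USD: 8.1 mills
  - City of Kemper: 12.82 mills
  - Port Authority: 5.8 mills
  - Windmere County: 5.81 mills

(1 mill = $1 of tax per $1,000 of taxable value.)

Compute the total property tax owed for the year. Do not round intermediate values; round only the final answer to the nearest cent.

$11,049.25

Assessed value = $1,542,654 × 0.25 = $385,663.5
Taxable value = $385,663.5 − $46,000 = $339,663.5
Fairoaks USD: $339,663.5 × 0.0081 = $2,751.27435
City of Kemper: $339,663.5 × 0.01282 = $4,354.48607
Port Authority: $339,663.5 × 0.0058 = $1,970.0483
Windmere County: $339,663.5 × 0.00581 = $1,973.444935
Total = $2,751.27435 + $4,354.48607 + $1,970.0483 + $1,973.444935 = $11,049.253655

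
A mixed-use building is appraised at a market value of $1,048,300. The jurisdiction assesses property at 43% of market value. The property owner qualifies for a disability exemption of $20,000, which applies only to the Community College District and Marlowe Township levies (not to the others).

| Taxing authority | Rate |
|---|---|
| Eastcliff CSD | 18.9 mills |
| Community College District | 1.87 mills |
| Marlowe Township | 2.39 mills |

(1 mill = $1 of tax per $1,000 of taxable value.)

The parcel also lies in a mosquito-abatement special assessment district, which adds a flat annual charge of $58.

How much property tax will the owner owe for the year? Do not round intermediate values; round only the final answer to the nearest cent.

$10,412.61

Assessed value = $1,048,300 × 0.43 = $450,769
Eastcliff CSD: $450,769 × 0.0189 = $8,519.5341
Community College District: ($450,769 − $20,000) × 0.00187 = $430,769 × 0.00187 = $805.53803
Marlowe Township: ($450,769 − $20,000) × 0.00239 = $430,769 × 0.00239 = $1,029.53791
Levies subtotal = $10,354.61004
Total = $10,354.61004 + $58 = $10,412.61004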